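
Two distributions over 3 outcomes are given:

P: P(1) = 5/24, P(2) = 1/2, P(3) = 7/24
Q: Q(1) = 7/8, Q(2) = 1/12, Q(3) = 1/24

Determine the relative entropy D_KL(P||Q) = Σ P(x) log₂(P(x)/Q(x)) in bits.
1.6800 bits

D_KL(P||Q) = Σ P(x) log₂(P(x)/Q(x))

Computing term by term:
  P(1)·log₂(P(1)/Q(1)) = (5/24)·log₂((5/24)/(7/8)) = -0.43133
  P(2)·log₂(P(2)/Q(2)) = (1/2)·log₂((1/2)/(1/12)) = 1.29248
  P(3)·log₂(P(3)/Q(3)) = (7/24)·log₂((7/24)/(1/24)) = 0.81881

D_KL(P||Q) = -0.43133 + 1.29248 + 0.81881 = 1.67996 ≈ 1.6800 bits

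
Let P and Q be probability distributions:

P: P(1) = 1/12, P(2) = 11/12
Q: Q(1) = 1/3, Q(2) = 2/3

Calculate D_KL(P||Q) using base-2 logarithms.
0.2545 bits

D_KL(P||Q) = Σ P(x) log₂(P(x)/Q(x))

Computing term by term:
  P(1)·log₂(P(1)/Q(1)) = (1/12)·log₂((1/12)/(1/3)) = -0.16667
  P(2)·log₂(P(2)/Q(2)) = (11/12)·log₂((11/12)/(2/3)) = 0.42115

D_KL(P||Q) = -0.16667 + 0.42115 = 0.25448 ≈ 0.2545 bits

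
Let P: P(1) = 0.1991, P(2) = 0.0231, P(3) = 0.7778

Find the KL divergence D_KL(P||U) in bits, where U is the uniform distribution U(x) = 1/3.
0.7138 bits

U(i) = 1/3 for all i

D_KL(P||U) = Σ P(x) log₂(P(x) / (1/3))
           = Σ P(x) log₂(P(x)) + log₂(3)
           = log₂(3) - H(P)

H(P) = -Σ P(x) log₂(P(x)):
  -P(1)·log₂(P(1)) = -(0.1991)·log₂(0.1991) = 0.46359
  -P(2)·log₂(P(2)) = -(0.0231)·log₂(0.0231) = 0.12557
  -P(3)·log₂(P(3)) = -(0.7778)·log₂(0.7778) = 0.28197
H(P) = 0.46359 + 0.12557 + 0.28197 = 0.87113 bits

log₂(3) = 1.58496 bits

D_KL(P||U) = 1.58496 - 0.87113 = 0.71383 ≈ 0.7138 bits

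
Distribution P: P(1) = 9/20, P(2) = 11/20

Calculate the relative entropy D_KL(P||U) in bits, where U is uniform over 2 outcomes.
0.0072 bits

U(i) = 1/2 for all i

D_KL(P||U) = Σ P(x) log₂(P(x) / (1/2))
           = Σ P(x) log₂(P(x)) + log₂(2)
           = log₂(2) - H(P)

H(P) = -Σ P(x) log₂(P(x)):
  -P(1)·log₂(P(1)) = -(9/20)·log₂(9/20) = 0.51840
  -P(2)·log₂(P(2)) = -(11/20)·log₂(11/20) = 0.47437
H(P) = 0.51840 + 0.47437 = 0.99277 bits

log₂(2) = 1.00000 bits

D_KL(P||U) = 1.00000 - 0.99277 = 0.00723 ≈ 0.0072 bits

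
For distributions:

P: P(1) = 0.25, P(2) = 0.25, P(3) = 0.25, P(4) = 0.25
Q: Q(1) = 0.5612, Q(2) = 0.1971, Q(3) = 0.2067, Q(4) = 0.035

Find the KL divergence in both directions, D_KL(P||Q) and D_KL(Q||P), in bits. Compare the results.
D_KL(P||Q) = 0.5718 bits, D_KL(Q||P) = 0.4311 bits. D_KL(P||Q) is larger than D_KL(Q||P) by 0.1407 bits; the two directions differ.

D_KL(P||Q) = Σ P(x) log₂(P(x)/Q(x))

Computing term by term:
  P(1)·log₂(P(1)/Q(1)) = 0.25·log₂(0.25/0.5612) = -0.29165
  P(2)·log₂(P(2)/Q(2)) = 0.25·log₂(0.25/0.1971) = 0.08575
  P(3)·log₂(P(3)/Q(3)) = 0.25·log₂(0.25/0.2067) = 0.06860
  P(4)·log₂(P(4)/Q(4)) = 0.25·log₂(0.25/0.035) = 0.70913

D_KL(P||Q) = -0.29165 + 0.08575 + 0.06860 + 0.70913 = 0.57183 ≈ 0.5718 bits

D_KL(Q||P) = Σ Q(x) log₂(Q(x)/P(x))

Computing term by term:
  Q(1)·log₂(Q(1)/P(1)) = 0.5612·log₂(0.5612/0.25) = 0.65469
  Q(2)·log₂(Q(2)/P(2)) = 0.1971·log₂(0.1971/0.25) = -0.06761
  Q(3)·log₂(Q(3)/P(3)) = 0.2067·log₂(0.2067/0.25) = -0.05672
  Q(4)·log₂(Q(4)/P(4)) = 0.035·log₂(0.035/0.25) = -0.09928

D_KL(Q||P) = 0.65469 - 0.06761 - 0.05672 - 0.09928 = 0.43108 ≈ 0.4311 bits

These are NOT equal (difference: 0.1407 bits). KL divergence is asymmetric: D_KL(P||Q) ≠ D_KL(Q||P) in general.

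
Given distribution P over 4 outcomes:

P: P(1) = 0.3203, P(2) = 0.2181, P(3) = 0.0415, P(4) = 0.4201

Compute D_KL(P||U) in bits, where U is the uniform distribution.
0.2786 bits

U(i) = 1/4 for all i

D_KL(P||U) = Σ P(x) log₂(P(x) / (1/4))
           = Σ P(x) log₂(P(x)) + log₂(4)
           = log₂(4) - H(P)

H(P) = -Σ P(x) log₂(P(x)):
  -P(1)·log₂(P(1)) = -(0.3203)·log₂(0.3203) = 0.52609
  -P(2)·log₂(P(2)) = -(0.2181)·log₂(0.2181) = 0.47915
  -P(3)·log₂(P(3)) = -(0.0415)·log₂(0.0415) = 0.19052
  -P(4)·log₂(P(4)) = -(0.4201)·log₂(0.4201) = 0.52563
H(P) = 0.52609 + 0.47915 + 0.19052 + 0.52563 = 1.72139 bits

log₂(4) = 2.00000 bits

D_KL(P||U) = 2.00000 - 1.72139 = 0.27861 ≈ 0.2786 bits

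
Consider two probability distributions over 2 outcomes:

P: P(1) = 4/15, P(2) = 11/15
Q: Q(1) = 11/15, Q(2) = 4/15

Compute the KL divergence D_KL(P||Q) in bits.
0.6811 bits

D_KL(P||Q) = Σ P(x) log₂(P(x)/Q(x))

Computing term by term:
  P(1)·log₂(P(1)/Q(1)) = (4/15)·log₂((4/15)/(11/15)) = -0.38918
  P(2)·log₂(P(2)/Q(2)) = (11/15)·log₂((11/15)/(4/15)) = 1.07025

D_KL(P||Q) = -0.38918 + 1.07025 = 0.68107 ≈ 0.6811 bits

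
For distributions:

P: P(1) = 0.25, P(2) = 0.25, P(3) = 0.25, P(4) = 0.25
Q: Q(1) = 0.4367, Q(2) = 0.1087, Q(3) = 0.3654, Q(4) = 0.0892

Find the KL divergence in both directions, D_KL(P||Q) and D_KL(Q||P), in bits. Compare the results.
D_KL(P||Q) = 0.3340 bits, D_KL(Q||P) = 0.2883 bits. D_KL(P||Q) is larger than D_KL(Q||P) by 0.0457 bits; the two directions differ.

D_KL(P||Q) = Σ P(x) log₂(P(x)/Q(x))

Computing term by term:
  P(1)·log₂(P(1)/Q(1)) = 0.25·log₂(0.25/0.4367) = -0.20118
  P(2)·log₂(P(2)/Q(2)) = 0.25·log₂(0.25/0.1087) = 0.30039
  P(3)·log₂(P(3)/Q(3)) = 0.25·log₂(0.25/0.3654) = -0.13689
  P(4)·log₂(P(4)/Q(4)) = 0.25·log₂(0.25/0.0892) = 0.37170

D_KL(P||Q) = -0.20118 + 0.30039 - 0.13689 + 0.37170 = 0.33402 ≈ 0.3340 bits

D_KL(Q||P) = Σ Q(x) log₂(Q(x)/P(x))

Computing term by term:
  Q(1)·log₂(Q(1)/P(1)) = 0.4367·log₂(0.4367/0.25) = 0.35142
  Q(2)·log₂(Q(2)/P(2)) = 0.1087·log₂(0.1087/0.25) = -0.13061
  Q(3)·log₂(Q(3)/P(3)) = 0.3654·log₂(0.3654/0.25) = 0.20007
  Q(4)·log₂(Q(4)/P(4)) = 0.0892·log₂(0.0892/0.25) = -0.13262

D_KL(Q||P) = 0.35142 - 0.13061 + 0.20007 - 0.13262 = 0.28826 ≈ 0.2883 bits

These are NOT equal (difference: 0.0457 bits). KL divergence is asymmetric: D_KL(P||Q) ≠ D_KL(Q||P) in general.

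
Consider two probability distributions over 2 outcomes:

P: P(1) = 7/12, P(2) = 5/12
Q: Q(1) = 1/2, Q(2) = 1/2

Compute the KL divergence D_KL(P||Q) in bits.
0.0201 bits

D_KL(P||Q) = Σ P(x) log₂(P(x)/Q(x))

Computing term by term:
  P(1)·log₂(P(1)/Q(1)) = (7/12)·log₂((7/12)/(1/2)) = 0.12973
  P(2)·log₂(P(2)/Q(2)) = (5/12)·log₂((5/12)/(1/2)) = -0.10960

D_KL(P||Q) = 0.12973 - 0.10960 = 0.02013 ≈ 0.0201 bits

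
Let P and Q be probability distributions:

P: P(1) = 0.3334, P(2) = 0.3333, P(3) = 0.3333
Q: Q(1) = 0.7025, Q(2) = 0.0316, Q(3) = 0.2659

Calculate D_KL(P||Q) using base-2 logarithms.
0.8830 bits

D_KL(P||Q) = Σ P(x) log₂(P(x)/Q(x))

Computing term by term:
  P(1)·log₂(P(1)/Q(1)) = 0.3334·log₂(0.3334/0.7025) = -0.35849
  P(2)·log₂(P(2)/Q(2)) = 0.3333·log₂(0.3333/0.0316) = 1.13283
  P(3)·log₂(P(3)/Q(3)) = 0.3333·log₂(0.3333/0.2659) = 0.10863

D_KL(P||Q) = -0.35849 + 1.13283 + 0.10863 = 0.88297 ≈ 0.8830 bits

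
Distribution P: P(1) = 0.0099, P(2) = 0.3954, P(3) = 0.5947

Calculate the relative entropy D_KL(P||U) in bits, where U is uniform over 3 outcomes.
0.5439 bits

U(i) = 1/3 for all i

D_KL(P||U) = Σ P(x) log₂(P(x) / (1/3))
           = Σ P(x) log₂(P(x)) + log₂(3)
           = log₂(3) - H(P)

H(P) = -Σ P(x) log₂(P(x)):
  -P(1)·log₂(P(1)) = -(0.0099)·log₂(0.0099) = 0.06592
  -P(2)·log₂(P(2)) = -(0.3954)·log₂(0.3954) = 0.52929
  -P(3)·log₂(P(3)) = -(0.5947)·log₂(0.5947) = 0.44589
H(P) = 0.06592 + 0.52929 + 0.44589 = 1.04110 bits

log₂(3) = 1.58496 bits

D_KL(P||U) = 1.58496 - 1.04110 = 0.54386 ≈ 0.5439 bits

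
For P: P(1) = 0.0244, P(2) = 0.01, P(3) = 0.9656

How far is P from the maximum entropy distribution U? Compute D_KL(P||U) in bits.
1.3390 bits

U(i) = 1/3 for all i

D_KL(P||U) = Σ P(x) log₂(P(x) / (1/3))
           = Σ P(x) log₂(P(x)) + log₂(3)
           = log₂(3) - H(P)

H(P) = -Σ P(x) log₂(P(x)):
  -P(1)·log₂(P(1)) = -(0.0244)·log₂(0.0244) = 0.13071
  -P(2)·log₂(P(2)) = -(0.01)·log₂(0.01) = 0.06644
  -P(3)·log₂(P(3)) = -(0.9656)·log₂(0.9656) = 0.04877
H(P) = 0.13071 + 0.06644 + 0.04877 = 0.24592 bits

log₂(3) = 1.58496 bits

D_KL(P||U) = 1.58496 - 0.24592 = 1.33904 ≈ 1.3390 bits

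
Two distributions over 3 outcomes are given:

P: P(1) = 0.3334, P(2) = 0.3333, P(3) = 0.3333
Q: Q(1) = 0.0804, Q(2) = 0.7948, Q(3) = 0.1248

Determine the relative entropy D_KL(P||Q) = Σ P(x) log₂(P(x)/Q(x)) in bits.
0.7386 bits

D_KL(P||Q) = Σ P(x) log₂(P(x)/Q(x))

Computing term by term:
  P(1)·log₂(P(1)/Q(1)) = 0.3334·log₂(0.3334/0.0804) = 0.68413
  P(2)·log₂(P(2)/Q(2)) = 0.3333·log₂(0.3333/0.7948) = -0.41788
  P(3)·log₂(P(3)/Q(3)) = 0.3333·log₂(0.3333/0.1248) = 0.47235

D_KL(P||Q) = 0.68413 - 0.41788 + 0.47235 = 0.73860 ≈ 0.7386 bits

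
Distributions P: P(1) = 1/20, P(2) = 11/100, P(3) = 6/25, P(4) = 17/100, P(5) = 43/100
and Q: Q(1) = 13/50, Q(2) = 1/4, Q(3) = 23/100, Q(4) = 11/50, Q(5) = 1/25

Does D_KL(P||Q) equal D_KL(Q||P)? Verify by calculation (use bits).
D_KL(P||Q) = 1.1756 bits, D_KL(Q||P) = 0.8452 bits. No — D_KL(P||Q) ≠ D_KL(Q||P) for this pair.

D_KL(P||Q) = Σ P(x) log₂(P(x)/Q(x))

Computing term by term:
  P(1)·log₂(P(1)/Q(1)) = (1/20)·log₂((1/20)/(13/50)) = -0.11893
  P(2)·log₂(P(2)/Q(2)) = (11/100)·log₂((11/100)/(1/4)) = -0.13029
  P(3)·log₂(P(3)/Q(3)) = (6/25)·log₂((6/25)/(23/100)) = 0.01474
  P(4)·log₂(P(4)/Q(4)) = (17/100)·log₂((17/100)/(11/50)) = -0.06323
  P(5)·log₂(P(5)/Q(5)) = (43/100)·log₂((43/100)/(1/25)) = 1.47329

D_KL(P||Q) = -0.11893 - 0.13029 + 0.01474 - 0.06323 + 1.47329 = 1.17558 ≈ 1.1756 bits

D_KL(Q||P) = Σ Q(x) log₂(Q(x)/P(x))

Computing term by term:
  Q(1)·log₂(Q(1)/P(1)) = (13/50)·log₂((13/50)/(1/20)) = 0.61841
  Q(2)·log₂(Q(2)/P(2)) = (1/4)·log₂((1/4)/(11/100)) = 0.29611
  Q(3)·log₂(Q(3)/P(3)) = (23/100)·log₂((23/100)/(6/25)) = -0.01412
  Q(4)·log₂(Q(4)/P(4)) = (11/50)·log₂((11/50)/(17/100)) = 0.08183
  Q(5)·log₂(Q(5)/P(5)) = (1/25)·log₂((1/25)/(43/100)) = -0.13705

D_KL(Q||P) = 0.61841 + 0.29611 - 0.01412 + 0.08183 - 0.13705 = 0.84518 ≈ 0.8452 bits

These are NOT equal (difference: 0.3304 bits). KL divergence is asymmetric: D_KL(P||Q) ≠ D_KL(Q||P) in general.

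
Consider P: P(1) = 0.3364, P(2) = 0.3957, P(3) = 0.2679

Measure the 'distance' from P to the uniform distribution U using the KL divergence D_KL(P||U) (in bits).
0.0179 bits

U(i) = 1/3 for all i

D_KL(P||U) = Σ P(x) log₂(P(x) / (1/3))
           = Σ P(x) log₂(P(x)) + log₂(3)
           = log₂(3) - H(P)

H(P) = -Σ P(x) log₂(P(x)):
  -P(1)·log₂(P(1)) = -(0.3364)·log₂(0.3364) = 0.52874
  -P(2)·log₂(P(2)) = -(0.3957)·log₂(0.3957) = 0.52926
  -P(3)·log₂(P(3)) = -(0.2679)·log₂(0.2679) = 0.50907
H(P) = 0.52874 + 0.52926 + 0.50907 = 1.56707 bits

log₂(3) = 1.58496 bits

D_KL(P||U) = 1.58496 - 1.56707 = 0.01789 ≈ 0.0179 bits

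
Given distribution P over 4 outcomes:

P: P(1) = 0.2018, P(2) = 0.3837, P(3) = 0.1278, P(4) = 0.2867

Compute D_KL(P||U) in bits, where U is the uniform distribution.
0.1077 bits

U(i) = 1/4 for all i

D_KL(P||U) = Σ P(x) log₂(P(x) / (1/4))
           = Σ P(x) log₂(P(x)) + log₂(4)
           = log₂(4) - H(P)

H(P) = -Σ P(x) log₂(P(x)):
  -P(1)·log₂(P(1)) = -(0.2018)·log₂(0.2018) = 0.46596
  -P(2)·log₂(P(2)) = -(0.3837)·log₂(0.3837) = 0.53025
  -P(3)·log₂(P(3)) = -(0.1278)·log₂(0.1278) = 0.37932
  -P(4)·log₂(P(4)) = -(0.2867)·log₂(0.2867) = 0.51674
H(P) = 0.46596 + 0.53025 + 0.37932 + 0.51674 = 1.89227 bits

log₂(4) = 2.00000 bits

D_KL(P||U) = 2.00000 - 1.89227 = 0.10773 ≈ 0.1077 bits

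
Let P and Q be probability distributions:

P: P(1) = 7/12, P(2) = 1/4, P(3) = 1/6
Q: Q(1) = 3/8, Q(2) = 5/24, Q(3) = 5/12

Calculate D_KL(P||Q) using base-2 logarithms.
0.2173 bits

D_KL(P||Q) = Σ P(x) log₂(P(x)/Q(x))

Computing term by term:
  P(1)·log₂(P(1)/Q(1)) = (7/12)·log₂((7/12)/(3/8)) = 0.37183
  P(2)·log₂(P(2)/Q(2)) = (1/4)·log₂((1/4)/(5/24)) = 0.06576
  P(3)·log₂(P(3)/Q(3)) = (1/6)·log₂((1/6)/(5/12)) = -0.22032

D_KL(P||Q) = 0.37183 + 0.06576 - 0.22032 = 0.21727 ≈ 0.2173 bits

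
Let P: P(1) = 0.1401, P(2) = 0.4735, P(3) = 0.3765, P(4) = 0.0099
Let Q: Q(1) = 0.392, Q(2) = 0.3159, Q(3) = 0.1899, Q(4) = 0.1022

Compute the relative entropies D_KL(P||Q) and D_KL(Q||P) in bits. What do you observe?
D_KL(P||Q) = 0.4069 bits, D_KL(Q||P) = 0.5541 bits. The two directions give different values (D_KL(Q||P) exceeds D_KL(P||Q) by 0.1472 bits): KL divergence is asymmetric.

D_KL(P||Q) = Σ P(x) log₂(P(x)/Q(x))

Computing term by term:
  P(1)·log₂(P(1)/Q(1)) = 0.1401·log₂(0.1401/0.392) = -0.20796
  P(2)·log₂(P(2)/Q(2)) = 0.4735·log₂(0.4735/0.3159) = 0.27647
  P(3)·log₂(P(3)/Q(3)) = 0.3765·log₂(0.3765/0.1899) = 0.37176
  P(4)·log₂(P(4)/Q(4)) = 0.0099·log₂(0.0099/0.1022) = -0.03334

D_KL(P||Q) = -0.20796 + 0.27647 + 0.37176 - 0.03334 = 0.40693 ≈ 0.4069 bits

D_KL(Q||P) = Σ Q(x) log₂(Q(x)/P(x))

Computing term by term:
  Q(1)·log₂(Q(1)/P(1)) = 0.392·log₂(0.392/0.1401) = 0.58188
  Q(2)·log₂(Q(2)/P(2)) = 0.3159·log₂(0.3159/0.4735) = -0.18445
  Q(3)·log₂(Q(3)/P(3)) = 0.1899·log₂(0.1899/0.3765) = -0.18751
  Q(4)·log₂(Q(4)/P(4)) = 0.1022·log₂(0.1022/0.0099) = 0.34419

D_KL(Q||P) = 0.58188 - 0.18445 - 0.18751 + 0.34419 = 0.55411 ≈ 0.5541 bits

These are NOT equal (difference: 0.1472 bits). KL divergence is asymmetric: D_KL(P||Q) ≠ D_KL(Q||P) in general.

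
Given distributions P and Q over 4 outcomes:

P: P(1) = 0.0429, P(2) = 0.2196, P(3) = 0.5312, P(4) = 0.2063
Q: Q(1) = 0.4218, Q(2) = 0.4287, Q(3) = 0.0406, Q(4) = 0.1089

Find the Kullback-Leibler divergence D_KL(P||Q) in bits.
1.8074 bits

D_KL(P||Q) = Σ P(x) log₂(P(x)/Q(x))

Computing term by term:
  P(1)·log₂(P(1)/Q(1)) = 0.0429·log₂(0.0429/0.4218) = -0.14146
  P(2)·log₂(P(2)/Q(2)) = 0.2196·log₂(0.2196/0.4287) = -0.21193
  P(3)·log₂(P(3)/Q(3)) = 0.5312·log₂(0.5312/0.0406) = 1.97059
  P(4)·log₂(P(4)/Q(4)) = 0.2063·log₂(0.2063/0.1089) = 0.19015

D_KL(P||Q) = -0.14146 - 0.21193 + 1.97059 + 0.19015 = 1.80735 ≈ 1.8074 bits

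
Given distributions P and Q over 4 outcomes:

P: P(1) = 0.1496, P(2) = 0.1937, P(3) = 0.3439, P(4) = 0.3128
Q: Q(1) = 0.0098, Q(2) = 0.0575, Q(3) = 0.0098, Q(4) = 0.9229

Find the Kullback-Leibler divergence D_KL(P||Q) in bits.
2.2047 bits

D_KL(P||Q) = Σ P(x) log₂(P(x)/Q(x))

Computing term by term:
  P(1)·log₂(P(1)/Q(1)) = 0.1496·log₂(0.1496/0.0098) = 0.58825
  P(2)·log₂(P(2)/Q(2)) = 0.1937·log₂(0.1937/0.0575) = 0.33940
  P(3)·log₂(P(3)/Q(3)) = 0.3439·log₂(0.3439/0.0098) = 1.76526
  P(4)·log₂(P(4)/Q(4)) = 0.3128·log₂(0.3128/0.9229) = -0.48826

D_KL(P||Q) = 0.58825 + 0.33940 + 1.76526 - 0.48826 = 2.20465 ≈ 2.2047 bits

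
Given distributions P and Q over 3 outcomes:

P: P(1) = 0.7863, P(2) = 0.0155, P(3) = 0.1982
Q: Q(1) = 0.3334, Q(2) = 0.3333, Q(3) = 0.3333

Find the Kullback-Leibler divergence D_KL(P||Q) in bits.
0.7561 bits

D_KL(P||Q) = Σ P(x) log₂(P(x)/Q(x))

Computing term by term:
  P(1)·log₂(P(1)/Q(1)) = 0.7863·log₂(0.7863/0.3334) = 0.97330
  P(2)·log₂(P(2)/Q(2)) = 0.0155·log₂(0.0155/0.3333) = -0.06861
  P(3)·log₂(P(3)/Q(3)) = 0.1982·log₂(0.1982/0.3333) = -0.14862

D_KL(P||Q) = 0.97330 - 0.06861 - 0.14862 = 0.75607 ≈ 0.7561 bits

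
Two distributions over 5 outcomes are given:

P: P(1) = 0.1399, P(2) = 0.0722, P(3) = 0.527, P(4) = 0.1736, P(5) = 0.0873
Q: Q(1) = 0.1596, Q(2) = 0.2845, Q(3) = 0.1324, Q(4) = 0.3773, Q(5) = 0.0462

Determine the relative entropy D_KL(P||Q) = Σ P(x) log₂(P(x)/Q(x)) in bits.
0.7666 bits

D_KL(P||Q) = Σ P(x) log₂(P(x)/Q(x))

Computing term by term:
  P(1)·log₂(P(1)/Q(1)) = 0.1399·log₂(0.1399/0.1596) = -0.02659
  P(2)·log₂(P(2)/Q(2)) = 0.0722·log₂(0.0722/0.2845) = -0.14284
  P(3)·log₂(P(3)/Q(3)) = 0.527·log₂(0.527/0.1324) = 1.05026
  P(4)·log₂(P(4)/Q(4)) = 0.1736·log₂(0.1736/0.3773) = -0.19442
  P(5)·log₂(P(5)/Q(5)) = 0.0873·log₂(0.0873/0.0462) = 0.08015

D_KL(P||Q) = -0.02659 - 0.14284 + 1.05026 - 0.19442 + 0.08015 = 0.76656 ≈ 0.7666 bits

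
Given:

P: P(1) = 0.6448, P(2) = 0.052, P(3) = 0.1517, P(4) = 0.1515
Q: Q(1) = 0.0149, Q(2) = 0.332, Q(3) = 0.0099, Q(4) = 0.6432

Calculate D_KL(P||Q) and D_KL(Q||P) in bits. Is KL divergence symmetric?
D_KL(P||Q) = 3.6470 bits, D_KL(Q||P) = 2.1097 bits. No, KL divergence is not symmetric.

D_KL(P||Q) = Σ P(x) log₂(P(x)/Q(x))

Computing term by term:
  P(1)·log₂(P(1)/Q(1)) = 0.6448·log₂(0.6448/0.0149) = 3.50479
  P(2)·log₂(P(2)/Q(2)) = 0.052·log₂(0.052/0.332) = -0.13908
  P(3)·log₂(P(3)/Q(3)) = 0.1517·log₂(0.1517/0.0099) = 0.59734
  P(4)·log₂(P(4)/Q(4)) = 0.1515·log₂(0.1515/0.6432) = -0.31602

D_KL(P||Q) = 3.50479 - 0.13908 + 0.59734 - 0.31602 = 3.64703 ≈ 3.6470 bits

D_KL(Q||P) = Σ Q(x) log₂(Q(x)/P(x))

Computing term by term:
  Q(1)·log₂(Q(1)/P(1)) = 0.0149·log₂(0.0149/0.6448) = -0.08099
  Q(2)·log₂(Q(2)/P(2)) = 0.332·log₂(0.332/0.052) = 0.88797
  Q(3)·log₂(Q(3)/P(3)) = 0.0099·log₂(0.0099/0.1517) = -0.03898
  Q(4)·log₂(Q(4)/P(4)) = 0.6432·log₂(0.6432/0.1515) = 1.34168

D_KL(Q||P) = -0.08099 + 0.88797 - 0.03898 + 1.34168 = 2.10968 ≈ 2.1097 bits

These are NOT equal (difference: 1.5373 bits). KL divergence is asymmetric: D_KL(P||Q) ≠ D_KL(Q||P) in general.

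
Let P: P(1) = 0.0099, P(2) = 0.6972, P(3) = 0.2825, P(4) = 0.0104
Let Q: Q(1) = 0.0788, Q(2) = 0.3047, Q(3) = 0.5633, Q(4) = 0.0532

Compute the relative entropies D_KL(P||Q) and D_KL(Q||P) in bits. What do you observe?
D_KL(P||Q) = 0.4972 bits, D_KL(Q||P) = 0.5581 bits. The two directions give different values (D_KL(Q||P) exceeds D_KL(P||Q) by 0.0609 bits): KL divergence is asymmetric.

D_KL(P||Q) = Σ P(x) log₂(P(x)/Q(x))

Computing term by term:
  P(1)·log₂(P(1)/Q(1)) = 0.0099·log₂(0.0099/0.0788) = -0.02963
  P(2)·log₂(P(2)/Q(2)) = 0.6972·log₂(0.6972/0.3047) = 0.83258
  P(3)·log₂(P(3)/Q(3)) = 0.2825·log₂(0.2825/0.5633) = -0.28127
  P(4)·log₂(P(4)/Q(4)) = 0.0104·log₂(0.0104/0.0532) = -0.02449

D_KL(P||Q) = -0.02963 + 0.83258 - 0.28127 - 0.02449 = 0.49719 ≈ 0.4972 bits

D_KL(Q||P) = Σ Q(x) log₂(Q(x)/P(x))

Computing term by term:
  Q(1)·log₂(Q(1)/P(1)) = 0.0788·log₂(0.0788/0.0099) = 0.23582
  Q(2)·log₂(Q(2)/P(2)) = 0.3047·log₂(0.3047/0.6972) = -0.36387
  Q(3)·log₂(Q(3)/P(3)) = 0.5633·log₂(0.5633/0.2825) = 0.56085
  Q(4)·log₂(Q(4)/P(4)) = 0.0532·log₂(0.0532/0.0104) = 0.12528

D_KL(Q||P) = 0.23582 - 0.36387 + 0.56085 + 0.12528 = 0.55808 ≈ 0.5581 bits

These are NOT equal (difference: 0.0609 bits). KL divergence is asymmetric: D_KL(P||Q) ≠ D_KL(Q||P) in general.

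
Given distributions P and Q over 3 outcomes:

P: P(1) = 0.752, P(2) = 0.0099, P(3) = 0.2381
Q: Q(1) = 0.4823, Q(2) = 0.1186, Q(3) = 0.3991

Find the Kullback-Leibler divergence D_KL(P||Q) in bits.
0.2690 bits

D_KL(P||Q) = Σ P(x) log₂(P(x)/Q(x))

Computing term by term:
  P(1)·log₂(P(1)/Q(1)) = 0.752·log₂(0.752/0.4823) = 0.48188
  P(2)·log₂(P(2)/Q(2)) = 0.0099·log₂(0.0099/0.1186) = -0.03547
  P(3)·log₂(P(3)/Q(3)) = 0.2381·log₂(0.2381/0.3991) = -0.17743

D_KL(P||Q) = 0.48188 - 0.03547 - 0.17743 = 0.26898 ≈ 0.2690 bits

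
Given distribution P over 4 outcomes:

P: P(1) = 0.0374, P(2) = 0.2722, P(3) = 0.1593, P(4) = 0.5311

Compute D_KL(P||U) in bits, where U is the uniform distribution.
0.4047 bits

U(i) = 1/4 for all i

D_KL(P||U) = Σ P(x) log₂(P(x) / (1/4))
           = Σ P(x) log₂(P(x)) + log₂(4)
           = log₂(4) - H(P)

H(P) = -Σ P(x) log₂(P(x)):
  -P(1)·log₂(P(1)) = -(0.0374)·log₂(0.0374) = 0.17731
  -P(2)·log₂(P(2)) = -(0.2722)·log₂(0.2722) = 0.51099
  -P(3)·log₂(P(3)) = -(0.1593)·log₂(0.1593) = 0.42217
  -P(4)·log₂(P(4)) = -(0.5311)·log₂(0.5311) = 0.48486
H(P) = 0.17731 + 0.51099 + 0.42217 + 0.48486 = 1.59533 bits

log₂(4) = 2.00000 bits

D_KL(P||U) = 2.00000 - 1.59533 = 0.40467 ≈ 0.4047 bits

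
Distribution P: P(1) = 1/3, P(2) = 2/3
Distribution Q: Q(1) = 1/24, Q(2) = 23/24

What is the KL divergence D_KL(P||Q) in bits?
0.6510 bits

D_KL(P||Q) = Σ P(x) log₂(P(x)/Q(x))

Computing term by term:
  P(1)·log₂(P(1)/Q(1)) = (1/3)·log₂((1/3)/(1/24)) = 1.00000
  P(2)·log₂(P(2)/Q(2)) = (2/3)·log₂((2/3)/(23/24)) = -0.34904

D_KL(P||Q) = 1.00000 - 0.34904 = 0.65096 ≈ 0.6510 bits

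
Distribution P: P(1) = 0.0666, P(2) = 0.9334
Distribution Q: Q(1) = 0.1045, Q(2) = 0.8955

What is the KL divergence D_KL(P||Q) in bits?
0.0125 bits

D_KL(P||Q) = Σ P(x) log₂(P(x)/Q(x))

Computing term by term:
  P(1)·log₂(P(1)/Q(1)) = 0.0666·log₂(0.0666/0.1045) = -0.04328
  P(2)·log₂(P(2)/Q(2)) = 0.9334·log₂(0.9334/0.8955) = 0.05582

D_KL(P||Q) = -0.04328 + 0.05582 = 0.01254 ≈ 0.0125 bits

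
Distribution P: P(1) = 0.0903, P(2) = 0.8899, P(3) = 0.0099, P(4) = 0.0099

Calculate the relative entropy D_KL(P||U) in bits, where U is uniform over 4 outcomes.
1.4051 bits

U(i) = 1/4 for all i

D_KL(P||U) = Σ P(x) log₂(P(x) / (1/4))
           = Σ P(x) log₂(P(x)) + log₂(4)
           = log₂(4) - H(P)

H(P) = -Σ P(x) log₂(P(x)):
  -P(1)·log₂(P(1)) = -(0.0903)·log₂(0.0903) = 0.31326
  -P(2)·log₂(P(2)) = -(0.8899)·log₂(0.8899) = 0.14976
  -P(3)·log₂(P(3)) = -(0.0099)·log₂(0.0099) = 0.06592
  -P(4)·log₂(P(4)) = -(0.0099)·log₂(0.0099) = 0.06592
H(P) = 0.31326 + 0.14976 + 0.06592 + 0.06592 = 0.59486 bits

log₂(4) = 2.00000 bits

D_KL(P||U) = 2.00000 - 0.59486 = 1.40514 ≈ 1.4051 bits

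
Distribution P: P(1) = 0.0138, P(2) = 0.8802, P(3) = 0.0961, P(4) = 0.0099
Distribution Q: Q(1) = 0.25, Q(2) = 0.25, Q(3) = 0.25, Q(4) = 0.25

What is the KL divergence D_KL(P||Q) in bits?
1.3620 bits

D_KL(P||Q) = Σ P(x) log₂(P(x)/Q(x))

Computing term by term:
  P(1)·log₂(P(1)/Q(1)) = 0.0138·log₂(0.0138/0.25) = -0.05767
  P(2)·log₂(P(2)/Q(2)) = 0.8802·log₂(0.8802/0.25) = 1.59836
  P(3)·log₂(P(3)/Q(3)) = 0.0961·log₂(0.0961/0.25) = -0.13255
  P(4)·log₂(P(4)/Q(4)) = 0.0099·log₂(0.0099/0.25) = -0.04612

D_KL(P||Q) = -0.05767 + 1.59836 - 0.13255 - 0.04612 = 1.36202 ≈ 1.3620 bits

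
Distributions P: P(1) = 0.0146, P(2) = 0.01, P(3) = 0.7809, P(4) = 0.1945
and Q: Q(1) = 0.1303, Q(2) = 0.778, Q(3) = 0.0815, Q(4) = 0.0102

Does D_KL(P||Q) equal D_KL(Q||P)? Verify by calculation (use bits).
D_KL(P||Q) = 3.2643 bits, D_KL(Q||P) = 4.9895 bits. No — D_KL(P||Q) ≠ D_KL(Q||P) for this pair.

D_KL(P||Q) = Σ P(x) log₂(P(x)/Q(x))

Computing term by term:
  P(1)·log₂(P(1)/Q(1)) = 0.0146·log₂(0.0146/0.1303) = -0.04610
  P(2)·log₂(P(2)/Q(2)) = 0.01·log₂(0.01/0.778) = -0.06282
  P(3)·log₂(P(3)/Q(3)) = 0.7809·log₂(0.7809/0.0815) = 2.54594
  P(4)·log₂(P(4)/Q(4)) = 0.1945·log₂(0.1945/0.0102) = 0.82723

D_KL(P||Q) = -0.04610 - 0.06282 + 2.54594 + 0.82723 = 3.26425 ≈ 3.2643 bits

D_KL(Q||P) = Σ Q(x) log₂(Q(x)/P(x))

Computing term by term:
  Q(1)·log₂(Q(1)/P(1)) = 0.1303·log₂(0.1303/0.0146) = 0.41146
  Q(2)·log₂(Q(2)/P(2)) = 0.778·log₂(0.778/0.01) = 4.88716
  Q(3)·log₂(Q(3)/P(3)) = 0.0815·log₂(0.0815/0.7809) = -0.26571
  Q(4)·log₂(Q(4)/P(4)) = 0.0102·log₂(0.0102/0.1945) = -0.04338

D_KL(Q||P) = 0.41146 + 4.88716 - 0.26571 - 0.04338 = 4.98953 ≈ 4.9895 bits

These are NOT equal (difference: 1.7252 bits). KL divergence is asymmetric: D_KL(P||Q) ≠ D_KL(Q||P) in general.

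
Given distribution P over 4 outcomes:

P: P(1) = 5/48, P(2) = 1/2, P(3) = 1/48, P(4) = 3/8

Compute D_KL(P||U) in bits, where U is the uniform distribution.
0.5131 bits

U(i) = 1/4 for all i

D_KL(P||U) = Σ P(x) log₂(P(x) / (1/4))
           = Σ P(x) log₂(P(x)) + log₂(4)
           = log₂(4) - H(P)

H(P) = -Σ P(x) log₂(P(x)):
  -P(1)·log₂(P(1)) = -(5/48)·log₂(5/48) = 0.33990
  -P(2)·log₂(P(2)) = -(1/2)·log₂(1/2) = 0.50000
  -P(3)·log₂(P(3)) = -(1/48)·log₂(1/48) = 0.11635
  -P(4)·log₂(P(4)) = -(3/8)·log₂(3/8) = 0.53064
H(P) = 0.33990 + 0.50000 + 0.11635 + 0.53064 = 1.48689 bits

log₂(4) = 2.00000 bits

D_KL(P||U) = 2.00000 - 1.48689 = 0.51311 ≈ 0.5131 bits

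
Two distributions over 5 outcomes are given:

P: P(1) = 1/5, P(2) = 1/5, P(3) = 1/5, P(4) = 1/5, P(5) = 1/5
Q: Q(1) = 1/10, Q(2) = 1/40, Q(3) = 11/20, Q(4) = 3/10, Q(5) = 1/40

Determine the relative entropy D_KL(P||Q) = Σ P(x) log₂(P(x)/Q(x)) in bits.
0.9911 bits

D_KL(P||Q) = Σ P(x) log₂(P(x)/Q(x))

Computing term by term:
  P(1)·log₂(P(1)/Q(1)) = (1/5)·log₂((1/5)/(1/10)) = 0.20000
  P(2)·log₂(P(2)/Q(2)) = (1/5)·log₂((1/5)/(1/40)) = 0.60000
  P(3)·log₂(P(3)/Q(3)) = (1/5)·log₂((1/5)/(11/20)) = -0.29189
  P(4)·log₂(P(4)/Q(4)) = (1/5)·log₂((1/5)/(3/10)) = -0.11699
  P(5)·log₂(P(5)/Q(5)) = (1/5)·log₂((1/5)/(1/40)) = 0.60000

D_KL(P||Q) = 0.20000 + 0.60000 - 0.29189 - 0.11699 + 0.60000 = 0.99112 ≈ 0.9911 bits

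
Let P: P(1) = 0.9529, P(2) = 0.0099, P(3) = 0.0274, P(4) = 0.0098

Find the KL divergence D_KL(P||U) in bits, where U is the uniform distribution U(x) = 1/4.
1.6602 bits

U(i) = 1/4 for all i

D_KL(P||U) = Σ P(x) log₂(P(x) / (1/4))
           = Σ P(x) log₂(P(x)) + log₂(4)
           = log₂(4) - H(P)

H(P) = -Σ P(x) log₂(P(x)):
  -P(1)·log₂(P(1)) = -(0.9529)·log₂(0.9529) = 0.06632
  -P(2)·log₂(P(2)) = -(0.0099)·log₂(0.0099) = 0.06592
  -P(3)·log₂(P(3)) = -(0.0274)·log₂(0.0274) = 0.14220
  -P(4)·log₂(P(4)) = -(0.0098)·log₂(0.0098) = 0.06540
H(P) = 0.06632 + 0.06592 + 0.14220 + 0.06540 = 0.33984 bits

log₂(4) = 2.00000 bits

D_KL(P||U) = 2.00000 - 0.33984 = 1.66016 ≈ 1.6602 bits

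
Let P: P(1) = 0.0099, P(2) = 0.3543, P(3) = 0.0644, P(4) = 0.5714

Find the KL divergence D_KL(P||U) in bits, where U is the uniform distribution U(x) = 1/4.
0.6875 bits

U(i) = 1/4 for all i

D_KL(P||U) = Σ P(x) log₂(P(x) / (1/4))
           = Σ P(x) log₂(P(x)) + log₂(4)
           = log₂(4) - H(P)

H(P) = -Σ P(x) log₂(P(x)):
  -P(1)·log₂(P(1)) = -(0.0099)·log₂(0.0099) = 0.06592
  -P(2)·log₂(P(2)) = -(0.3543)·log₂(0.3543) = 0.53037
  -P(3)·log₂(P(3)) = -(0.0644)·log₂(0.0644) = 0.25482
  -P(4)·log₂(P(4)) = -(0.5714)·log₂(0.5714) = 0.46136
H(P) = 0.06592 + 0.53037 + 0.25482 + 0.46136 = 1.31247 bits

log₂(4) = 2.00000 bits

D_KL(P||U) = 2.00000 - 1.31247 = 0.68753 ≈ 0.6875 bits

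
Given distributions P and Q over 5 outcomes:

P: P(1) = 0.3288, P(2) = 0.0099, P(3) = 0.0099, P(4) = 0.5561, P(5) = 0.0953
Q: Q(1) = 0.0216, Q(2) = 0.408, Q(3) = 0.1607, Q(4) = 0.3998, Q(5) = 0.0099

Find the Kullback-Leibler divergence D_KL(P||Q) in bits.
1.7747 bits

D_KL(P||Q) = Σ P(x) log₂(P(x)/Q(x))

Computing term by term:
  P(1)·log₂(P(1)/Q(1)) = 0.3288·log₂(0.3288/0.0216) = 1.29156
  P(2)·log₂(P(2)/Q(2)) = 0.0099·log₂(0.0099/0.408) = -0.05311
  P(3)·log₂(P(3)/Q(3)) = 0.0099·log₂(0.0099/0.1607) = -0.03981
  P(4)·log₂(P(4)/Q(4)) = 0.5561·log₂(0.5561/0.3998) = 0.26474
  P(5)·log₂(P(5)/Q(5)) = 0.0953·log₂(0.0953/0.0099) = 0.31134

D_KL(P||Q) = 1.29156 - 0.05311 - 0.03981 + 0.26474 + 0.31134 = 1.77472 ≈ 1.7747 bits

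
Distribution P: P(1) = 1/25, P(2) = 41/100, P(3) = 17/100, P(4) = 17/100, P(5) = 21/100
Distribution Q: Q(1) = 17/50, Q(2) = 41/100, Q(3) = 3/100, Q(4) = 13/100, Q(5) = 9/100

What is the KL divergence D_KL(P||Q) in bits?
0.6244 bits

D_KL(P||Q) = Σ P(x) log₂(P(x)/Q(x))

Computing term by term:
  P(1)·log₂(P(1)/Q(1)) = (1/25)·log₂((1/25)/(17/50)) = -0.12350
  P(2)·log₂(P(2)/Q(2)) = (41/100)·log₂((41/100)/(41/100)) = 0.00000
  P(3)·log₂(P(3)/Q(3)) = (17/100)·log₂((17/100)/(3/100)) = 0.42543
  P(4)·log₂(P(4)/Q(4)) = (17/100)·log₂((17/100)/(13/100)) = 0.06579
  P(5)·log₂(P(5)/Q(5)) = (21/100)·log₂((21/100)/(9/100)) = 0.25670

D_KL(P||Q) = -0.12350 + 0.00000 + 0.42543 + 0.06579 + 0.25670 = 0.62442 ≈ 0.6244 bits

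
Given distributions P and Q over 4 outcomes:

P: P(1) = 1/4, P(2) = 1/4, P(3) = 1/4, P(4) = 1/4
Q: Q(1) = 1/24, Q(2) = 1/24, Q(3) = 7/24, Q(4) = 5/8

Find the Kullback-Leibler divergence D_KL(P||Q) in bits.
0.9064 bits

D_KL(P||Q) = Σ P(x) log₂(P(x)/Q(x))

Computing term by term:
  P(1)·log₂(P(1)/Q(1)) = (1/4)·log₂((1/4)/(1/24)) = 0.64624
  P(2)·log₂(P(2)/Q(2)) = (1/4)·log₂((1/4)/(1/24)) = 0.64624
  P(3)·log₂(P(3)/Q(3)) = (1/4)·log₂((1/4)/(7/24)) = -0.05560
  P(4)·log₂(P(4)/Q(4)) = (1/4)·log₂((1/4)/(5/8)) = -0.33048

D_KL(P||Q) = 0.64624 + 0.64624 - 0.05560 - 0.33048 = 0.90640 ≈ 0.9064 bits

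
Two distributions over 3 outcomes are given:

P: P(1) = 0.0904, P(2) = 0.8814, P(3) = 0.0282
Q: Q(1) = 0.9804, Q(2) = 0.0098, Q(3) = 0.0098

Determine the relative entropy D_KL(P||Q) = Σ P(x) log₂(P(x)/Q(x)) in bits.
5.4532 bits

D_KL(P||Q) = Σ P(x) log₂(P(x)/Q(x))

Computing term by term:
  P(1)·log₂(P(1)/Q(1)) = 0.0904·log₂(0.0904/0.9804) = -0.31088
  P(2)·log₂(P(2)/Q(2)) = 0.8814·log₂(0.8814/0.0098) = 5.72105
  P(3)·log₂(P(3)/Q(3)) = 0.0282·log₂(0.0282/0.0098) = 0.04300

D_KL(P||Q) = -0.31088 + 5.72105 + 0.04300 = 5.45317 ≈ 5.4532 bits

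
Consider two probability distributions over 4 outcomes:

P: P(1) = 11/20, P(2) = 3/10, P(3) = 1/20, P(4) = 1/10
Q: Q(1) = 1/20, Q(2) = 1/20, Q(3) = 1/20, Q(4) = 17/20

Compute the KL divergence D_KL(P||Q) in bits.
2.3694 bits

D_KL(P||Q) = Σ P(x) log₂(P(x)/Q(x))

Computing term by term:
  P(1)·log₂(P(1)/Q(1)) = (11/20)·log₂((11/20)/(1/20)) = 1.90269
  P(2)·log₂(P(2)/Q(2)) = (3/10)·log₂((3/10)/(1/20)) = 0.77549
  P(3)·log₂(P(3)/Q(3)) = (1/20)·log₂((1/20)/(1/20)) = 0.00000
  P(4)·log₂(P(4)/Q(4)) = (1/10)·log₂((1/10)/(17/20)) = -0.30875

D_KL(P||Q) = 1.90269 + 0.77549 + 0.00000 - 0.30875 = 2.36943 ≈ 2.3694 bits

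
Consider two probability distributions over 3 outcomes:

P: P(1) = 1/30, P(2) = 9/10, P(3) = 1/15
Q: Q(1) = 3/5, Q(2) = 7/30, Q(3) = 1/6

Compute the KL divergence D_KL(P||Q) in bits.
1.5257 bits

D_KL(P||Q) = Σ P(x) log₂(P(x)/Q(x))

Computing term by term:
  P(1)·log₂(P(1)/Q(1)) = (1/30)·log₂((1/30)/(3/5)) = -0.13900
  P(2)·log₂(P(2)/Q(2)) = (9/10)·log₂((9/10)/(7/30)) = 1.75278
  P(3)·log₂(P(3)/Q(3)) = (1/15)·log₂((1/15)/(1/6)) = -0.08813

D_KL(P||Q) = -0.13900 + 1.75278 - 0.08813 = 1.52565 ≈ 1.5257 bits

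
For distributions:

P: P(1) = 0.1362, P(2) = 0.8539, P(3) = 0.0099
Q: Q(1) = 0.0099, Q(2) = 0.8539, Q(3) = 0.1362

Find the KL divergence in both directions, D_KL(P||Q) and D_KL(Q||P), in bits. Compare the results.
D_KL(P||Q) = 0.4777 bits, D_KL(Q||P) = 0.4777 bits. The two directions give exactly the same value for this pair.

D_KL(P||Q) = Σ P(x) log₂(P(x)/Q(x))

Computing term by term:
  P(1)·log₂(P(1)/Q(1)) = 0.1362·log₂(0.1362/0.0099) = 0.51513
  P(2)·log₂(P(2)/Q(2)) = 0.8539·log₂(0.8539/0.8539) = 0.00000
  P(3)·log₂(P(3)/Q(3)) = 0.0099·log₂(0.0099/0.1362) = -0.03744

D_KL(P||Q) = 0.51513 + 0.00000 - 0.03744 = 0.47769 ≈ 0.4777 bits

D_KL(Q||P) = Σ Q(x) log₂(Q(x)/P(x))

Computing term by term:
  Q(1)·log₂(Q(1)/P(1)) = 0.0099·log₂(0.0099/0.1362) = -0.03744
  Q(2)·log₂(Q(2)/P(2)) = 0.8539·log₂(0.8539/0.8539) = 0.00000
  Q(3)·log₂(Q(3)/P(3)) = 0.1362·log₂(0.1362/0.0099) = 0.51513

D_KL(Q||P) = -0.03744 + 0.00000 + 0.51513 = 0.47769 ≈ 0.4777 bits

These ARE equal here. Q is P with outcomes relabeled (Q(1) = P(3), Q(3) = P(1)) by a relabeling that is its own inverse, so the two sums contain exactly the same terms in a different order. This is a special case — KL divergence is not symmetric in general: D_KL(P||Q) ≠ D_KL(Q||P) for most P, Q.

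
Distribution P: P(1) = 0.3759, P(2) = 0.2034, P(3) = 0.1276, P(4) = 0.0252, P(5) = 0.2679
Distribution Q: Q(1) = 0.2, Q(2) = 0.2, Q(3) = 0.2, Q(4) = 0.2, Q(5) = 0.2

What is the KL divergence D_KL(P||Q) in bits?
0.3021 bits

D_KL(P||Q) = Σ P(x) log₂(P(x)/Q(x))

Computing term by term:
  P(1)·log₂(P(1)/Q(1)) = 0.3759·log₂(0.3759/0.2) = 0.34220
  P(2)·log₂(P(2)/Q(2)) = 0.2034·log₂(0.2034/0.2) = 0.00495
  P(3)·log₂(P(3)/Q(3)) = 0.1276·log₂(0.1276/0.2) = -0.08273
  P(4)·log₂(P(4)/Q(4)) = 0.0252·log₂(0.0252/0.2) = -0.07531
  P(5)·log₂(P(5)/Q(5)) = 0.2679·log₂(0.2679/0.2) = 0.11297

D_KL(P||Q) = 0.34220 + 0.00495 - 0.08273 - 0.07531 + 0.11297 = 0.30208 ≈ 0.3021 bits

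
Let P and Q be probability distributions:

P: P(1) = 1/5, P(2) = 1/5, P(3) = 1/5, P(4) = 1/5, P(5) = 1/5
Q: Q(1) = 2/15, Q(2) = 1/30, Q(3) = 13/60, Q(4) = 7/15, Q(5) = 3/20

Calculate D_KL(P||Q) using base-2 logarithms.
0.4494 bits

D_KL(P||Q) = Σ P(x) log₂(P(x)/Q(x))

Computing term by term:
  P(1)·log₂(P(1)/Q(1)) = (1/5)·log₂((1/5)/(2/15)) = 0.11699
  P(2)·log₂(P(2)/Q(2)) = (1/5)·log₂((1/5)/(1/30)) = 0.51699
  P(3)·log₂(P(3)/Q(3)) = (1/5)·log₂((1/5)/(13/60)) = -0.02310
  P(4)·log₂(P(4)/Q(4)) = (1/5)·log₂((1/5)/(7/15)) = -0.24448
  P(5)·log₂(P(5)/Q(5)) = (1/5)·log₂((1/5)/(3/20)) = 0.08301

D_KL(P||Q) = 0.11699 + 0.51699 - 0.02310 - 0.24448 + 0.08301 = 0.44941 ≈ 0.4494 bits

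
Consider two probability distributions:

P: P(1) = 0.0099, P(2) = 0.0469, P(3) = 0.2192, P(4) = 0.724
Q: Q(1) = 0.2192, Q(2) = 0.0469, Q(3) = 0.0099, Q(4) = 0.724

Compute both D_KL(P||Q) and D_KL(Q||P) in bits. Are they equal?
D_KL(P||Q) = 0.9353 bits, D_KL(Q||P) = 0.9353 bits. Yes, in this case they are equal (although KL divergence is not symmetric in general).

D_KL(P||Q) = Σ P(x) log₂(P(x)/Q(x))

Computing term by term:
  P(1)·log₂(P(1)/Q(1)) = 0.0099·log₂(0.0099/0.2192) = -0.04424
  P(2)·log₂(P(2)/Q(2)) = 0.0469·log₂(0.0469/0.0469) = 0.00000
  P(3)·log₂(P(3)/Q(3)) = 0.2192·log₂(0.2192/0.0099) = 0.97953
  P(4)·log₂(P(4)/Q(4)) = 0.724·log₂(0.724/0.724) = 0.00000

D_KL(P||Q) = -0.04424 + 0.00000 + 0.97953 + 0.00000 = 0.93529 ≈ 0.9353 bits

D_KL(Q||P) = Σ Q(x) log₂(Q(x)/P(x))

Computing term by term:
  Q(1)·log₂(Q(1)/P(1)) = 0.2192·log₂(0.2192/0.0099) = 0.97953
  Q(2)·log₂(Q(2)/P(2)) = 0.0469·log₂(0.0469/0.0469) = 0.00000
  Q(3)·log₂(Q(3)/P(3)) = 0.0099·log₂(0.0099/0.2192) = -0.04424
  Q(4)·log₂(Q(4)/P(4)) = 0.724·log₂(0.724/0.724) = 0.00000

D_KL(Q||P) = 0.97953 + 0.00000 - 0.04424 + 0.00000 = 0.93529 ≈ 0.9353 bits

These ARE equal here. Q is P with outcomes relabeled (Q(1) = P(3), Q(3) = P(1)) by a relabeling that is its own inverse, so the two sums contain exactly the same terms in a different order. This is a special case — KL divergence is not symmetric in general: D_KL(P||Q) ≠ D_KL(Q||P) for most P, Q.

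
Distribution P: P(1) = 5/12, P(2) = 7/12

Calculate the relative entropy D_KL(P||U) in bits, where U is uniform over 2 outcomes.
0.0201 bits

U(i) = 1/2 for all i

D_KL(P||U) = Σ P(x) log₂(P(x) / (1/2))
           = Σ P(x) log₂(P(x)) + log₂(2)
           = log₂(2) - H(P)

H(P) = -Σ P(x) log₂(P(x)):
  -P(1)·log₂(P(1)) = -(5/12)·log₂(5/12) = 0.52626
  -P(2)·log₂(P(2)) = -(7/12)·log₂(7/12) = 0.45360
H(P) = 0.52626 + 0.45360 = 0.97986 bits

log₂(2) = 1.00000 bits

D_KL(P||U) = 1.00000 - 0.97986 = 0.02014 ≈ 0.0201 bits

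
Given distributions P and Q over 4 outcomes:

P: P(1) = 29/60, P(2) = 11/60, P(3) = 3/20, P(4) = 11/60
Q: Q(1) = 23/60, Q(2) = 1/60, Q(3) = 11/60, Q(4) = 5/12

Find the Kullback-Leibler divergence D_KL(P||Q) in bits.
0.5353 bits

D_KL(P||Q) = Σ P(x) log₂(P(x)/Q(x))

Computing term by term:
  P(1)·log₂(P(1)/Q(1)) = (29/60)·log₂((29/60)/(23/60)) = 0.16164
  P(2)·log₂(P(2)/Q(2)) = (11/60)·log₂((11/60)/(1/60)) = 0.63423
  P(3)·log₂(P(3)/Q(3)) = (3/20)·log₂((3/20)/(11/60)) = -0.04343
  P(4)·log₂(P(4)/Q(4)) = (11/60)·log₂((11/60)/(5/12)) = -0.21714

D_KL(P||Q) = 0.16164 + 0.63423 - 0.04343 - 0.21714 = 0.53530 ≈ 0.5353 bits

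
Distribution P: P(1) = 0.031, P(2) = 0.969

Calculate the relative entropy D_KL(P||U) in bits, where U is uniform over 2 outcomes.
0.8006 bits

U(i) = 1/2 for all i

D_KL(P||U) = Σ P(x) log₂(P(x) / (1/2))
           = Σ P(x) log₂(P(x)) + log₂(2)
           = log₂(2) - H(P)

H(P) = -Σ P(x) log₂(P(x)):
  -P(1)·log₂(P(1)) = -(0.031)·log₂(0.031) = 0.15536
  -P(2)·log₂(P(2)) = -(0.969)·log₂(0.969) = 0.04402
H(P) = 0.15536 + 0.04402 = 0.19938 bits

log₂(2) = 1.00000 bits

D_KL(P||U) = 1.00000 - 0.19938 = 0.80062 ≈ 0.8006 bits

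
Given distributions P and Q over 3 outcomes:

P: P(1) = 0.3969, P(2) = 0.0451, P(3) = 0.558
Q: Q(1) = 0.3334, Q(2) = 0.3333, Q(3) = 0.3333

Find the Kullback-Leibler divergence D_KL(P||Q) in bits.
0.3845 bits

D_KL(P||Q) = Σ P(x) log₂(P(x)/Q(x))

Computing term by term:
  P(1)·log₂(P(1)/Q(1)) = 0.3969·log₂(0.3969/0.3334) = 0.09983
  P(2)·log₂(P(2)/Q(2)) = 0.0451·log₂(0.0451/0.3333) = -0.13014
  P(3)·log₂(P(3)/Q(3)) = 0.558·log₂(0.558/0.3333) = 0.41484

D_KL(P||Q) = 0.09983 - 0.13014 + 0.41484 = 0.38453 ≈ 0.3845 bits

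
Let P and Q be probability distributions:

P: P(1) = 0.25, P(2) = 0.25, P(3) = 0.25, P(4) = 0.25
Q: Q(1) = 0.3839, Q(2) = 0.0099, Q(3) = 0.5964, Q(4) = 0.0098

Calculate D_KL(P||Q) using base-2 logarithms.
1.8646 bits

D_KL(P||Q) = Σ P(x) log₂(P(x)/Q(x))

Computing term by term:
  P(1)·log₂(P(1)/Q(1)) = 0.25·log₂(0.25/0.3839) = -0.15470
  P(2)·log₂(P(2)/Q(2)) = 0.25·log₂(0.25/0.0099) = 1.16459
  P(3)·log₂(P(3)/Q(3)) = 0.25·log₂(0.25/0.5964) = -0.31359
  P(4)·log₂(P(4)/Q(4)) = 0.25·log₂(0.25/0.0098) = 1.16825

D_KL(P||Q) = -0.15470 + 1.16459 - 0.31359 + 1.16825 = 1.86455 ≈ 1.8646 bits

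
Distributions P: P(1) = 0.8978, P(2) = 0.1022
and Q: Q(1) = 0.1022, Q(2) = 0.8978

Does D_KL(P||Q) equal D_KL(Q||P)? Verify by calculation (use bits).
D_KL(P||Q) = 2.4942 bits, D_KL(Q||P) = 2.4942 bits. Yes — for this pair D_KL(P||Q) = D_KL(Q||P).

D_KL(P||Q) = Σ P(x) log₂(P(x)/Q(x))

Computing term by term:
  P(1)·log₂(P(1)/Q(1)) = 0.8978·log₂(0.8978/0.1022) = 2.81460
  P(2)·log₂(P(2)/Q(2)) = 0.1022·log₂(0.1022/0.8978) = -0.32040

D_KL(P||Q) = 2.81460 - 0.32040 = 2.49420 ≈ 2.4942 bits

D_KL(Q||P) = Σ Q(x) log₂(Q(x)/P(x))

Computing term by term:
  Q(1)·log₂(Q(1)/P(1)) = 0.1022·log₂(0.1022/0.8978) = -0.32040
  Q(2)·log₂(Q(2)/P(2)) = 0.8978·log₂(0.8978/0.1022) = 2.81460

D_KL(Q||P) = -0.32040 + 2.81460 = 2.49420 ≈ 2.4942 bits

These ARE equal here. Q is P with outcomes relabeled (Q(1) = P(2), Q(2) = P(1)) by a relabeling that is its own inverse, so the two sums contain exactly the same terms in a different order. This is a special case — KL divergence is not symmetric in general: D_KL(P||Q) ≠ D_KL(Q||P) for most P, Q.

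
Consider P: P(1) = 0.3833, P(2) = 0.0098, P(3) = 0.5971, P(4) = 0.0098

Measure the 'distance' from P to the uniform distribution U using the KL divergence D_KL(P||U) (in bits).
0.8947 bits

U(i) = 1/4 for all i

D_KL(P||U) = Σ P(x) log₂(P(x) / (1/4))
           = Σ P(x) log₂(P(x)) + log₂(4)
           = log₂(4) - H(P)

H(P) = -Σ P(x) log₂(P(x)):
  -P(1)·log₂(P(1)) = -(0.3833)·log₂(0.3833) = 0.53028
  -P(2)·log₂(P(2)) = -(0.0098)·log₂(0.0098) = 0.06540
  -P(3)·log₂(P(3)) = -(0.5971)·log₂(0.5971) = 0.44422
  -P(4)·log₂(P(4)) = -(0.0098)·log₂(0.0098) = 0.06540
H(P) = 0.53028 + 0.06540 + 0.44422 + 0.06540 = 1.10530 bits

log₂(4) = 2.00000 bits

D_KL(P||U) = 2.00000 - 1.10530 = 0.89470 ≈ 0.8947 bits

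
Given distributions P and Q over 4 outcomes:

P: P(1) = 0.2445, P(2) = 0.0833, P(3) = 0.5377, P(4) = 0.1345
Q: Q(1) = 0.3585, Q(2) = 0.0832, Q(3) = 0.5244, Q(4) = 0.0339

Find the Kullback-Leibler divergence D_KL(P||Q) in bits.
0.1520 bits

D_KL(P||Q) = Σ P(x) log₂(P(x)/Q(x))

Computing term by term:
  P(1)·log₂(P(1)/Q(1)) = 0.2445·log₂(0.2445/0.3585) = -0.13500
  P(2)·log₂(P(2)/Q(2)) = 0.0833·log₂(0.0833/0.0832) = 0.00014
  P(3)·log₂(P(3)/Q(3)) = 0.5377·log₂(0.5377/0.5244) = 0.01943
  P(4)·log₂(P(4)/Q(4)) = 0.1345·log₂(0.1345/0.0339) = 0.26742

D_KL(P||Q) = -0.13500 + 0.00014 + 0.01943 + 0.26742 = 0.15199 ≈ 0.1520 bits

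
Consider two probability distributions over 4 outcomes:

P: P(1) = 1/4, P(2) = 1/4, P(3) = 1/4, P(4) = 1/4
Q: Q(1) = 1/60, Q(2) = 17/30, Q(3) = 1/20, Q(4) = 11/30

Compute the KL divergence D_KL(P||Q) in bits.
1.1239 bits

D_KL(P||Q) = Σ P(x) log₂(P(x)/Q(x))

Computing term by term:
  P(1)·log₂(P(1)/Q(1)) = (1/4)·log₂((1/4)/(1/60)) = 0.97672
  P(2)·log₂(P(2)/Q(2)) = (1/4)·log₂((1/4)/(17/30)) = -0.29514
  P(3)·log₂(P(3)/Q(3)) = (1/4)·log₂((1/4)/(1/20)) = 0.58048
  P(4)·log₂(P(4)/Q(4)) = (1/4)·log₂((1/4)/(11/30)) = -0.13814

D_KL(P||Q) = 0.97672 - 0.29514 + 0.58048 - 0.13814 = 1.12392 ≈ 1.1239 bits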